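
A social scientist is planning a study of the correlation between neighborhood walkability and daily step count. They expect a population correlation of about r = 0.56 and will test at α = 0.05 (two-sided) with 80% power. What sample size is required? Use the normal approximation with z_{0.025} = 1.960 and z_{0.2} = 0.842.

n = 23

Fisher's z: C = ½·ln((1+r)/(1−r)) = ½·ln(3.5455) = 0.6328.
n = ((z_{α/2} + z_β)/C)² + 3.
(1.960 + 0.842) / 0.6328 = 2.802 / 0.6328 = 4.428.
n = 4.428² + 3 = 19.61 + 3 = 22.6.
Round up.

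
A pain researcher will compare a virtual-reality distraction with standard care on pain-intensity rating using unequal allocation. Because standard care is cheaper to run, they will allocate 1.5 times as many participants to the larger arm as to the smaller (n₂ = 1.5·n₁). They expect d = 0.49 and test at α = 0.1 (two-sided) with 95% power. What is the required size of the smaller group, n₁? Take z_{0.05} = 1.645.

n₁ = 76

With allocation ratio k = n₂/n₁ = 1.5, Var(x̄₁−x̄₂) = σ²(1/n₁ + 1/(k·n₁)) = σ²·(k+1)/(k·n₁).
So n₁ = (1 + 1/k)·((z_{α/2} + z_β)/d)² = 1.667 × (3.290/0.49)².
n₁ = 1.667 × 45.08 = 75.1.
Round up: n₁ = 76, giving n₂ = 1.5 × 76 = 114.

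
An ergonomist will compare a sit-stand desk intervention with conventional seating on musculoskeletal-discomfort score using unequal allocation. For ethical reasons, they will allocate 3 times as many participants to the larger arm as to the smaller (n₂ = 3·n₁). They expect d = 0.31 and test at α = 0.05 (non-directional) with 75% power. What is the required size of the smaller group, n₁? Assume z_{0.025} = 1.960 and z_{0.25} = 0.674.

With allocation ratio k = n₂/n₁ = 3, Var(x̄₁−x̄₂) = σ²(1/n₁ + 1/(k·n₁)) = σ²·(k+1)/(k·n₁).
So n₁ = (1 + 1/k)·((z_{α/2} + z_β)/d)² = 1.333 × (2.634/0.31)².
n₁ = 1.333 × 72.20 = 96.3.
Round up: n₁ = 97, giving n₂ = 3 × 97 = 291.

n₁ = 97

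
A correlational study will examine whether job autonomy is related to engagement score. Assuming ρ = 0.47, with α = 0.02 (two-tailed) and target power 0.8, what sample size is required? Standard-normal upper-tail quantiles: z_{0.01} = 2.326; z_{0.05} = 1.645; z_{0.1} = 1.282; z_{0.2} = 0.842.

n = 42

Fisher's z: C = ½·ln((1+r)/(1−r)) = ½·ln(2.7736) = 0.5101.
n = ((z_{α/2} + z_β)/C)² + 3.
(2.326 + 0.842) / 0.5101 = 3.168 / 0.5101 = 6.211.
n = 6.211² + 3 = 38.57 + 3 = 41.6.
Round up.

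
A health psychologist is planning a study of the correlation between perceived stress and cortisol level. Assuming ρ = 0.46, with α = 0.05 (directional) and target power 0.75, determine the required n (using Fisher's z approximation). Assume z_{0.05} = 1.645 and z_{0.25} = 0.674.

n = 25

Fisher's z: C = ½·ln((1+r)/(1−r)) = ½·ln(2.7037) = 0.4973.
n = ((z_{α} + z_β)/C)² + 3.
(1.645 + 0.674) / 0.4973 = 2.319 / 0.4973 = 4.663.
n = 4.663² + 3 = 21.75 + 3 = 24.7.
Round up.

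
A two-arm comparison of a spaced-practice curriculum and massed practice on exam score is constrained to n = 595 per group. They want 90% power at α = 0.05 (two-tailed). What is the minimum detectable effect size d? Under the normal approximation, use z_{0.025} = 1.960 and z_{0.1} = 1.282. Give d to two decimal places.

For two independent groups of n = 595 each: d_min = (z_{α/2} + z_β)·√(2/n).
z-sum = 1.960 + 1.282 = 3.242.
d_min = 3.242 × √(2/595) = 3.242 × 0.0580 = 0.188.

d_min ≈ 0.19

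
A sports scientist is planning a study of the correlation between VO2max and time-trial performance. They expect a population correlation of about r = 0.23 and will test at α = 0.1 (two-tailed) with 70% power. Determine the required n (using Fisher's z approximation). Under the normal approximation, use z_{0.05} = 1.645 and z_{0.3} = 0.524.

n = 89

Fisher's z: C = ½·ln((1+r)/(1−r)) = ½·ln(1.5974) = 0.2342.
n = ((z_{α/2} + z_β)/C)² + 3.
(1.645 + 0.524) / 0.2342 = 2.169 / 0.2342 = 9.261.
n = 9.261² + 3 = 85.77 + 3 = 88.8.
Round up.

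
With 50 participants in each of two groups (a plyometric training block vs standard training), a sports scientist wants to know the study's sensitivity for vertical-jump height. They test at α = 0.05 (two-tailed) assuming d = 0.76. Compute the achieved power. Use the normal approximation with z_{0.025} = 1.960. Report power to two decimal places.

For two equal groups, power = Φ(d·√(n/2) − z_{α/2}).
d·√(n/2) = 0.76 × √(50/2) = 0.76 × 5.000 = 3.800.
z_β = 3.800 − 1.960 = 1.840.
Power = Φ(1.840) = 0.967.

power ≈ 0.97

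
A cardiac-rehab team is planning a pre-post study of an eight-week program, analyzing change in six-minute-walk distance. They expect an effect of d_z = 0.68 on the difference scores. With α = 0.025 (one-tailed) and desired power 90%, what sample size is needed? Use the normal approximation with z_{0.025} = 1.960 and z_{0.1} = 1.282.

n = 23 pairs

For a paired (one-sample on differences) test: n = ((z_{α} + z_β) / d)².
z_{α} + z_β = 1.960 + 1.282 = 3.242.
n = (3.242 / 0.68)² = 4.768² = 22.73.
Round up.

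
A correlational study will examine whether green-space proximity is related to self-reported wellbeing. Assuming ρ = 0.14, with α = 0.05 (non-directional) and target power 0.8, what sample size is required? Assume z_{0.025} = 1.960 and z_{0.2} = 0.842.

n = 399

Fisher's z: C = ½·ln((1+r)/(1−r)) = ½·ln(1.3256) = 0.1409.
n = ((z_{α/2} + z_β)/C)² + 3.
(1.960 + 0.842) / 0.1409 = 2.802 / 0.1409 = 19.886.
n = 19.886² + 3 = 395.47 + 3 = 398.5.
Round up.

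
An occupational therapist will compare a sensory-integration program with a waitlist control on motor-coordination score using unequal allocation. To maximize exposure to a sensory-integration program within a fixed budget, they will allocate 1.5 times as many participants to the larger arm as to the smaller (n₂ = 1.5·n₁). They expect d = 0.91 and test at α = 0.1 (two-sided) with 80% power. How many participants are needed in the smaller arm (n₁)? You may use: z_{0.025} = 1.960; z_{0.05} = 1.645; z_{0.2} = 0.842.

With allocation ratio k = n₂/n₁ = 1.5, Var(x̄₁−x̄₂) = σ²(1/n₁ + 1/(k·n₁)) = σ²·(k+1)/(k·n₁).
So n₁ = (1 + 1/k)·((z_{α/2} + z_β)/d)² = 1.667 × (2.487/0.91)².
n₁ = 1.667 × 7.47 = 12.4.
Round up: n₁ = 13, giving n₂ = ⌈1.5 × 13⌉ = ⌈19.5⌉ = 20.

n₁ = 13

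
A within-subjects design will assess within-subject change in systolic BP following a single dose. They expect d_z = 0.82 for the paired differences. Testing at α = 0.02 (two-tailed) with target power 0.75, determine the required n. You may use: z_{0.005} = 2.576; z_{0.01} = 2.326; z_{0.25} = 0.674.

n = 14 pairs

For a paired (one-sample on differences) test: n = ((z_{α/2} + z_β) / d)².
z_{α/2} + z_β = 2.326 + 0.674 = 3.000.
n = (3.000 / 0.82)² = 3.659² = 13.38.
Round up.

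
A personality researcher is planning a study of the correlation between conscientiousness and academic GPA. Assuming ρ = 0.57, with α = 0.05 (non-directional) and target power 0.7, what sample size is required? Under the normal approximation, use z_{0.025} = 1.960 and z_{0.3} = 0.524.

n = 18

Fisher's z: C = ½·ln((1+r)/(1−r)) = ½·ln(3.6512) = 0.6475.
n = ((z_{α/2} + z_β)/C)² + 3.
(1.960 + 0.524) / 0.6475 = 2.484 / 0.6475 = 3.836.
n = 3.836² + 3 = 14.72 + 3 = 17.7.
Round up.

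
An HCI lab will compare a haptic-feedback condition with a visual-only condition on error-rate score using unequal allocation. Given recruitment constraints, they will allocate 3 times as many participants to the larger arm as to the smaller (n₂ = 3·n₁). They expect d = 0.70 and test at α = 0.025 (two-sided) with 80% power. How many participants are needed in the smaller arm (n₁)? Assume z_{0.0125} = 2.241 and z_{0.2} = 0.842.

n₁ = 26

With allocation ratio k = n₂/n₁ = 3, Var(x̄₁−x̄₂) = σ²(1/n₁ + 1/(k·n₁)) = σ²·(k+1)/(k·n₁).
So n₁ = (1 + 1/k)·((z_{α/2} + z_β)/d)² = 1.333 × (3.083/0.70)².
n₁ = 1.333 × 19.40 = 25.9.
Round up: n₁ = 26, giving n₂ = 3 × 26 = 78.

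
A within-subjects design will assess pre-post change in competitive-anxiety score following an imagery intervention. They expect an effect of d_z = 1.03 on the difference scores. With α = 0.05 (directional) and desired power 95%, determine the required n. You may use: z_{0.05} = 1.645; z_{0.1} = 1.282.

For a paired (one-sample on differences) test: n = ((z_{α} + z_β) / d)².
z_{α} + z_β = 1.645 + 1.645 = 3.290.
n = (3.290 / 1.03)² = 3.194² = 10.20.
Round up.

n = 11 pairs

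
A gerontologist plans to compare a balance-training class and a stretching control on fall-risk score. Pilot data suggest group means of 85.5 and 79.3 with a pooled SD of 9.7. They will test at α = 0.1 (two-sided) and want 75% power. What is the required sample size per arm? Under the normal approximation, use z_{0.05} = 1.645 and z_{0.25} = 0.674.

n = 27 per group

Cohen's d = |M₁ − M₂| / SD_pooled = |85.5 − 79.3| / 9.7 = 6.2 / 9.7 = 0.639.
For two independent groups with equal n: n = 2·((z_{α/2} + z_β) / d)².
z_{α/2} + z_β = 1.645 + 0.674 = 2.319.
n = 2 × (2.319 / 0.639)² = 2 × 3.629² = 2 × 13.17 = 26.3.
Round up to the next whole participant.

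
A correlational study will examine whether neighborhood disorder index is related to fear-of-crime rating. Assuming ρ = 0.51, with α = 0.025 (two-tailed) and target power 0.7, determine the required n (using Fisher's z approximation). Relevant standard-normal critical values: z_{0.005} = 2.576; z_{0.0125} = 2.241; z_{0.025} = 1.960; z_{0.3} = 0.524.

Fisher's z: C = ½·ln((1+r)/(1−r)) = ½·ln(3.0816) = 0.5627.
n = ((z_{α/2} + z_β)/C)² + 3.
(2.241 + 0.524) / 0.5627 = 2.765 / 0.5627 = 4.914.
n = 4.914² + 3 = 24.15 + 3 = 27.1.
Round up.

n = 28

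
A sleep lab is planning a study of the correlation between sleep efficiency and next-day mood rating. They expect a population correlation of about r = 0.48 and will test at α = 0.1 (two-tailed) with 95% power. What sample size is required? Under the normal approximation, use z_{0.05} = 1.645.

Fisher's z: C = ½·ln((1+r)/(1−r)) = ½·ln(2.8462) = 0.5230.
n = ((z_{α/2} + z_β)/C)² + 3.
(1.645 + 1.645) / 0.5230 = 3.290 / 0.5230 = 6.291.
n = 6.291² + 3 = 39.57 + 3 = 42.6.
Round up.

n = 43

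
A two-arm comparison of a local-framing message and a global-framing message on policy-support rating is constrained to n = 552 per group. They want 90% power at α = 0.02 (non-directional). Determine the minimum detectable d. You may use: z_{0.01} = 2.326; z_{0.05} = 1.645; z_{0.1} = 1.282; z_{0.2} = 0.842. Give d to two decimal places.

d_min ≈ 0.22

For two independent groups of n = 552 each: d_min = (z_{α/2} + z_β)·√(2/n).
z-sum = 2.326 + 1.282 = 3.608.
d_min = 3.608 × √(2/552) = 3.608 × 0.0602 = 0.217.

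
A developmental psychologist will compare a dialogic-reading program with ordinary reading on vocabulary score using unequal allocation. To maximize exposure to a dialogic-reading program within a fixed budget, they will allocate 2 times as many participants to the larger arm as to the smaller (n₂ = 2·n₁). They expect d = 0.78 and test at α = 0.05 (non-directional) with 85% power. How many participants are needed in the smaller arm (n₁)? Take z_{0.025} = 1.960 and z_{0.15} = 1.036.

With allocation ratio k = n₂/n₁ = 2, Var(x̄₁−x̄₂) = σ²(1/n₁ + 1/(k·n₁)) = σ²·(k+1)/(k·n₁).
So n₁ = (1 + 1/k)·((z_{α/2} + z_β)/d)² = 1.500 × (2.996/0.78)².
n₁ = 1.500 × 14.75 = 22.1.
Round up: n₁ = 23, giving n₂ = 2 × 23 = 46.

n₁ = 23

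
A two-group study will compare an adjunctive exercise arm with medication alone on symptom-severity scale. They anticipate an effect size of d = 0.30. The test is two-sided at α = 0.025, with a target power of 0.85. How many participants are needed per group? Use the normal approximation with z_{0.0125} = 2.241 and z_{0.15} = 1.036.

n = 239 per group

For two independent groups with equal n: n = 2·((z_{α/2} + z_β) / d)².
z_{α/2} + z_β = 2.241 + 1.036 = 3.277.
n = 2 × (3.277 / 0.30)² = 2 × 10.923² = 2 × 119.32 = 238.6.
Round up to the next whole participant.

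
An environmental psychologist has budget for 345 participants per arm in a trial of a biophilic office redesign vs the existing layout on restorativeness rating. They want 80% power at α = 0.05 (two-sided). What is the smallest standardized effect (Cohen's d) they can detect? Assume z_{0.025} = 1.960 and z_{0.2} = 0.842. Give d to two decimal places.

For two independent groups of n = 345 each: d_min = (z_{α/2} + z_β)·√(2/n).
z-sum = 1.960 + 0.842 = 2.802.
d_min = 2.802 × √(2/345) = 2.802 × 0.0761 = 0.213.

d_min ≈ 0.21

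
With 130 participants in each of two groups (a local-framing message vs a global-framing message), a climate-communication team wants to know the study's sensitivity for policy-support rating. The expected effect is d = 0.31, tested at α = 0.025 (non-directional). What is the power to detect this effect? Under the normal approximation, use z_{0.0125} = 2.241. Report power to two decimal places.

For two equal groups, power = Φ(d·√(n/2) − z_{α/2}).
d·√(n/2) = 0.31 × √(130/2) = 0.31 × 8.062 = 2.499.
z_β = 2.499 − 2.241 = 0.258.
Power = Φ(0.258) = 0.602.

power ≈ 0.60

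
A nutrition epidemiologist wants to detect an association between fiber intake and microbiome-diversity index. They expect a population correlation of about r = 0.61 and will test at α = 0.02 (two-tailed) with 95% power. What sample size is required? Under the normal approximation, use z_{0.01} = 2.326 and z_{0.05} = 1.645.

Fisher's z: C = ½·ln((1+r)/(1−r)) = ½·ln(4.1282) = 0.7089.
n = ((z_{α/2} + z_β)/C)² + 3.
(2.326 + 1.645) / 0.7089 = 3.971 / 0.7089 = 5.602.
n = 5.602² + 3 = 31.38 + 3 = 34.4.
Round up.

n = 35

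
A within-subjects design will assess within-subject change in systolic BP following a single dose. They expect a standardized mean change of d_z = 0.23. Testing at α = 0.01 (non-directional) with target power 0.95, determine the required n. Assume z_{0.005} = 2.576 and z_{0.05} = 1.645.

n = 337 pairs

For a paired (one-sample on differences) test: n = ((z_{α/2} + z_β) / d)².
z_{α/2} + z_β = 2.576 + 1.645 = 4.221.
n = (4.221 / 0.23)² = 18.352² = 336.80.
Round up.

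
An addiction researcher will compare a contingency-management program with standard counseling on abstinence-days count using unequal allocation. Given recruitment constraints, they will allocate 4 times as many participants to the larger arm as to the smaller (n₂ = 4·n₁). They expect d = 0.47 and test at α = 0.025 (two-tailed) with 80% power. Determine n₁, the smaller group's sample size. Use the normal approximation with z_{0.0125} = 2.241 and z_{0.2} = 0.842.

With allocation ratio k = n₂/n₁ = 4, Var(x̄₁−x̄₂) = σ²(1/n₁ + 1/(k·n₁)) = σ²·(k+1)/(k·n₁).
So n₁ = (1 + 1/k)·((z_{α/2} + z_β)/d)² = 1.250 × (3.083/0.47)².
n₁ = 1.250 × 43.03 = 53.8.
Round up: n₁ = 54, giving n₂ = 4 × 54 = 216.

n₁ = 54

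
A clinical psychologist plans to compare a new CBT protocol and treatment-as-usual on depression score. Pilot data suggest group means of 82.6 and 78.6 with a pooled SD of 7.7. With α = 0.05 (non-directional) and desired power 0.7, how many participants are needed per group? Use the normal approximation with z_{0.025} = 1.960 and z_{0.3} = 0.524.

Cohen's d = |M₁ − M₂| / SD_pooled = |82.6 − 78.6| / 7.7 = 4.0 / 7.7 = 0.519.
For two independent groups with equal n: n = 2·((z_{α/2} + z_β) / d)².
z_{α/2} + z_β = 1.960 + 0.524 = 2.484.
n = 2 × (2.484 / 0.519)² = 2 × 4.786² = 2 × 22.91 = 45.8.
Round up to the next whole participant.

n = 46 per group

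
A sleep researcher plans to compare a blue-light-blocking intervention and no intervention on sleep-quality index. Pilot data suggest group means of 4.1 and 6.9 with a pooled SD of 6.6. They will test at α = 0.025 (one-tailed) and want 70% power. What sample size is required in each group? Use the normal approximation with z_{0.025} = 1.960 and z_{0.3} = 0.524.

n = 69 per group

Cohen's d = |M₁ − M₂| / SD_pooled = |4.1 − 6.9| / 6.6 = 2.8 / 6.6 = 0.424.
For two independent groups with equal n: n = 2·((z_{α} + z_β) / d)².
z_{α} + z_β = 1.960 + 0.524 = 2.484.
n = 2 × (2.484 / 0.424)² = 2 × 5.858² = 2 × 34.32 = 68.6.
Round up to the next whole participant.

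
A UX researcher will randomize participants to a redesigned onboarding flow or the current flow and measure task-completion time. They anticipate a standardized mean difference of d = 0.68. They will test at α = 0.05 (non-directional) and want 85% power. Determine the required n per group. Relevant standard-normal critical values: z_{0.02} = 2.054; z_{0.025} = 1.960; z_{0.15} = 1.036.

n = 39 per group

For two independent groups with equal n: n = 2·((z_{α/2} + z_β) / d)².
z_{α/2} + z_β = 1.960 + 1.036 = 2.996.
n = 2 × (2.996 / 0.68)² = 2 × 4.406² = 2 × 19.41 = 38.8.
Round up to the next whole participant.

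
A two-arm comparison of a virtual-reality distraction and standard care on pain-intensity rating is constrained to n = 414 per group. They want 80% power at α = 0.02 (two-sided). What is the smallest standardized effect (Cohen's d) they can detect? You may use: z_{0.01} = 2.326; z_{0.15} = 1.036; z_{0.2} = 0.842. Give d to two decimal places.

For two independent groups of n = 414 each: d_min = (z_{α/2} + z_β)·√(2/n).
z-sum = 2.326 + 0.842 = 3.168.
d_min = 3.168 × √(2/414) = 3.168 × 0.0695 = 0.220.

d_min ≈ 0.22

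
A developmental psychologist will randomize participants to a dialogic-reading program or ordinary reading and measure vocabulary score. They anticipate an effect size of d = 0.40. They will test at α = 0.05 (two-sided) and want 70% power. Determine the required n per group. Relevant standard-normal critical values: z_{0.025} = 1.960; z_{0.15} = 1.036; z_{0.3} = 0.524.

n = 78 per group

For two independent groups with equal n: n = 2·((z_{α/2} + z_β) / d)².
z_{α/2} + z_β = 1.960 + 0.524 = 2.484.
n = 2 × (2.484 / 0.40)² = 2 × 6.210² = 2 × 38.56 = 77.1.
Round up to the next whole participant.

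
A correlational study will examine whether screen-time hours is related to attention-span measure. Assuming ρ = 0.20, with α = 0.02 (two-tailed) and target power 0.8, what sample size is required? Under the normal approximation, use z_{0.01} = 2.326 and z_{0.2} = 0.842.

n = 248

Fisher's z: C = ½·ln((1+r)/(1−r)) = ½·ln(1.5000) = 0.2027.
n = ((z_{α/2} + z_β)/C)² + 3.
(2.326 + 0.842) / 0.2027 = 3.168 / 0.2027 = 15.629.
n = 15.629² + 3 = 244.27 + 3 = 247.3.
Round up.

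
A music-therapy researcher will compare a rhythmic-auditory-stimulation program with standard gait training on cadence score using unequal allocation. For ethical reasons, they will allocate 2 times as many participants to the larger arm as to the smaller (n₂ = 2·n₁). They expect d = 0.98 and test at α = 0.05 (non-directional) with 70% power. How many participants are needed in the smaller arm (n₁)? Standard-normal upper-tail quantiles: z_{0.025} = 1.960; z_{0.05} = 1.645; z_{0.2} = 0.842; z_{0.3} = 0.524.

n₁ = 10

With allocation ratio k = n₂/n₁ = 2, Var(x̄₁−x̄₂) = σ²(1/n₁ + 1/(k·n₁)) = σ²·(k+1)/(k·n₁).
So n₁ = (1 + 1/k)·((z_{α/2} + z_β)/d)² = 1.500 × (2.484/0.98)².
n₁ = 1.500 × 6.42 = 9.6.
Round up: n₁ = 10, giving n₂ = 2 × 10 = 20.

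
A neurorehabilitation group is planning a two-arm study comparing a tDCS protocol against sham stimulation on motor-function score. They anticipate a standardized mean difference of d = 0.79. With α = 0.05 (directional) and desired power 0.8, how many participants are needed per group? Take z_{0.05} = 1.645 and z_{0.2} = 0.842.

n = 20 per group

For two independent groups with equal n: n = 2·((z_{α} + z_β) / d)².
z_{α} + z_β = 1.645 + 0.842 = 2.487.
n = 2 × (2.487 / 0.79)² = 2 × 3.148² = 2 × 9.91 = 19.8.
Round up to the next whole participant.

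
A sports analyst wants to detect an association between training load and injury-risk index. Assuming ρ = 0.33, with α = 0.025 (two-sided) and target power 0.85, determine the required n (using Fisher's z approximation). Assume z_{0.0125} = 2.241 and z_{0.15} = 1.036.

n = 95

Fisher's z: C = ½·ln((1+r)/(1−r)) = ½·ln(1.9851) = 0.3428.
n = ((z_{α/2} + z_β)/C)² + 3.
(2.241 + 1.036) / 0.3428 = 3.277 / 0.3428 = 9.560.
n = 9.560² + 3 = 91.38 + 3 = 94.4.
Round up.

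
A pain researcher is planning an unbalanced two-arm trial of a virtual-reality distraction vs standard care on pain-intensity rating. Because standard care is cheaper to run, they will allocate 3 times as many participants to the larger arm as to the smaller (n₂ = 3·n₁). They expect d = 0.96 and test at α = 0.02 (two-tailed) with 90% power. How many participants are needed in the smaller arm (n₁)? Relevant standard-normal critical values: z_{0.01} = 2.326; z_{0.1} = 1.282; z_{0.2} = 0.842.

With allocation ratio k = n₂/n₁ = 3, Var(x̄₁−x̄₂) = σ²(1/n₁ + 1/(k·n₁)) = σ²·(k+1)/(k·n₁).
So n₁ = (1 + 1/k)·((z_{α/2} + z_β)/d)² = 1.333 × (3.608/0.96)².
n₁ = 1.333 × 14.13 = 18.8.
Round up: n₁ = 19, giving n₂ = 3 × 19 = 57.

n₁ = 19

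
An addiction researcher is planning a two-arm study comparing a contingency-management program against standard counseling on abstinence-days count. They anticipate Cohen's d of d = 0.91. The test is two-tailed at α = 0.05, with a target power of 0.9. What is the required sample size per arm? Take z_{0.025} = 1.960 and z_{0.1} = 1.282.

For two independent groups with equal n: n = 2·((z_{α/2} + z_β) / d)².
z_{α/2} + z_β = 1.960 + 1.282 = 3.242.
n = 2 × (3.242 / 0.91)² = 2 × 3.563² = 2 × 12.69 = 25.4.
Round up to the next whole participant.

n = 26 per group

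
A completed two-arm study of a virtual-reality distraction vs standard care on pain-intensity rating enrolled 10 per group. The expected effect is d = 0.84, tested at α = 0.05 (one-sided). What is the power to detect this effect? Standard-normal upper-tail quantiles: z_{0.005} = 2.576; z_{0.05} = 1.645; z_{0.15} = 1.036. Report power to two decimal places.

power ≈ 0.59

For two equal groups, power = Φ(d·√(n/2) − z_{α}).
d·√(n/2) = 0.84 × √(10/2) = 0.84 × 2.236 = 1.878.
z_β = 1.878 − 1.645 = 0.233.
Power = Φ(0.233) = 0.592.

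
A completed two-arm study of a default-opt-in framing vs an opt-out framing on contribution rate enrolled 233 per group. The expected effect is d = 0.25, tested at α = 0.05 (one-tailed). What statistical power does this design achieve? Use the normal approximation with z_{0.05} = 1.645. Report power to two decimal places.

power ≈ 0.85

For two equal groups, power = Φ(d·√(n/2) − z_{α}).
d·√(n/2) = 0.25 × √(233/2) = 0.25 × 10.794 = 2.698.
z_β = 2.698 − 1.645 = 1.053.
Power = Φ(1.053) = 0.854.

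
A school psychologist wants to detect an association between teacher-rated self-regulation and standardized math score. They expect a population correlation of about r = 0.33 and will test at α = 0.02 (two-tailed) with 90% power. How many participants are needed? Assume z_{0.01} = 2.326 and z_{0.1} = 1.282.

Fisher's z: C = ½·ln((1+r)/(1−r)) = ½·ln(1.9851) = 0.3428.
n = ((z_{α/2} + z_β)/C)² + 3.
(2.326 + 1.282) / 0.3428 = 3.608 / 0.3428 = 10.525.
n = 10.525² + 3 = 110.78 + 3 = 113.8.
Round up.

n = 114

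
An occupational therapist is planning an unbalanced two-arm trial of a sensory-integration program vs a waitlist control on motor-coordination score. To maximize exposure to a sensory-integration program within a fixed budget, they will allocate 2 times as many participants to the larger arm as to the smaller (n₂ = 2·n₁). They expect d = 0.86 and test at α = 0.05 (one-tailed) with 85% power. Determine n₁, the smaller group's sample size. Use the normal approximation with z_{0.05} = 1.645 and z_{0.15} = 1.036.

With allocation ratio k = n₂/n₁ = 2, Var(x̄₁−x̄₂) = σ²(1/n₁ + 1/(k·n₁)) = σ²·(k+1)/(k·n₁).
So n₁ = (1 + 1/k)·((z_{α} + z_β)/d)² = 1.500 × (2.681/0.86)².
n₁ = 1.500 × 9.72 = 14.6.
Round up: n₁ = 15, giving n₂ = 2 × 15 = 30.

n₁ = 15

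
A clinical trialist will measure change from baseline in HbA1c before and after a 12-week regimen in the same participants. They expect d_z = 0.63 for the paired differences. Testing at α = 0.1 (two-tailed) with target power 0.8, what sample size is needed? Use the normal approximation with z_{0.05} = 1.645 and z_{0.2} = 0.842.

For a paired (one-sample on differences) test: n = ((z_{α/2} + z_β) / d)².
z_{α/2} + z_β = 1.645 + 0.842 = 2.487.
n = (2.487 / 0.63)² = 3.948² = 15.58.
Round up.

n = 16 pairs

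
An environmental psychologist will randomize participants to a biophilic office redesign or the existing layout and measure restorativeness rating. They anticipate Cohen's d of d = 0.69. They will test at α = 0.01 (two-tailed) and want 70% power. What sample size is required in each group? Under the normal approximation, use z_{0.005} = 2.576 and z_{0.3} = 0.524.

n = 41 per group

For two independent groups with equal n: n = 2·((z_{α/2} + z_β) / d)².
z_{α/2} + z_β = 2.576 + 0.524 = 3.100.
n = 2 × (3.100 / 0.69)² = 2 × 4.493² = 2 × 20.18 = 40.4.
Round up to the next whole participant.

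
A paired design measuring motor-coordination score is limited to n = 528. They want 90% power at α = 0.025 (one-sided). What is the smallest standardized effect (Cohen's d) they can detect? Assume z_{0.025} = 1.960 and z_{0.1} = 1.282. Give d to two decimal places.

d_min ≈ 0.14

For a single sample (or paired design) of n = 528: d_min = (z_{α} + z_β)/√n.
z-sum = 1.960 + 1.282 = 3.242.
d_min = 3.242 / √528 = 3.242 / 22.978 = 0.141.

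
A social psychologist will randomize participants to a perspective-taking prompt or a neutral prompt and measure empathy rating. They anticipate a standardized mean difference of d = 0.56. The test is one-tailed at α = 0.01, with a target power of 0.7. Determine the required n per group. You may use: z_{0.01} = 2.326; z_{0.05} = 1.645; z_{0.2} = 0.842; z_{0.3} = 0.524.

n = 52 per group

For two independent groups with equal n: n = 2·((z_{α} + z_β) / d)².
z_{α} + z_β = 2.326 + 0.524 = 2.850.
n = 2 × (2.850 / 0.56)² = 2 × 5.089² = 2 × 25.90 = 51.8.
Round up to the next whole participant.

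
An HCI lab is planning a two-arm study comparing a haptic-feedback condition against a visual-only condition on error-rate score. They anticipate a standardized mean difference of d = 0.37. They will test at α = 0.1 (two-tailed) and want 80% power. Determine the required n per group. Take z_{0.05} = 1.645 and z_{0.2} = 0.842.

For two independent groups with equal n: n = 2·((z_{α/2} + z_β) / d)².
z_{α/2} + z_β = 1.645 + 0.842 = 2.487.
n = 2 × (2.487 / 0.37)² = 2 × 6.722² = 2 × 45.18 = 90.4.
Round up to the next whole participant.

n = 91 per group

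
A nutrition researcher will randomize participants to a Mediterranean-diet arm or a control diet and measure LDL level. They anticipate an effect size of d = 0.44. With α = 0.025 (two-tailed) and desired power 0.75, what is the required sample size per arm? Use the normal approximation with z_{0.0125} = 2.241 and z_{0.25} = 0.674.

n = 88 per group

For two independent groups with equal n: n = 2·((z_{α/2} + z_β) / d)².
z_{α/2} + z_β = 2.241 + 0.674 = 2.915.
n = 2 × (2.915 / 0.44)² = 2 × 6.625² = 2 × 43.89 = 87.8.
Round up to the next whole participant.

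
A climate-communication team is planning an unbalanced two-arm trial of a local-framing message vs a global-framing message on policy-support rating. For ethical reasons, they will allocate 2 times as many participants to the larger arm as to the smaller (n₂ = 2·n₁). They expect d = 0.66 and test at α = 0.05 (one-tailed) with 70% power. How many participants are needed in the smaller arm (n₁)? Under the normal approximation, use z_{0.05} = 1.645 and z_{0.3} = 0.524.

With allocation ratio k = n₂/n₁ = 2, Var(x̄₁−x̄₂) = σ²(1/n₁ + 1/(k·n₁)) = σ²·(k+1)/(k·n₁).
So n₁ = (1 + 1/k)·((z_{α} + z_β)/d)² = 1.500 × (2.169/0.66)².
n₁ = 1.500 × 10.80 = 16.2.
Round up: n₁ = 17, giving n₂ = 2 × 17 = 34.

n₁ = 17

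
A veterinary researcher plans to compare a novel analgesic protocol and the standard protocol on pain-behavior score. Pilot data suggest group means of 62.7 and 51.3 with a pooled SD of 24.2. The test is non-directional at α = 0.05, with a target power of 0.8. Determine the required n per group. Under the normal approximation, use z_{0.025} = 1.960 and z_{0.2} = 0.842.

Cohen's d = |M₁ − M₂| / SD_pooled = |62.7 − 51.3| / 24.2 = 11.4 / 24.2 = 0.471.
For two independent groups with equal n: n = 2·((z_{α/2} + z_β) / d)².
z_{α/2} + z_β = 1.960 + 0.842 = 2.802.
n = 2 × (2.802 / 0.471)² = 2 × 5.949² = 2 × 35.39 = 70.8.
Round up to the next whole participant.

n = 71 per group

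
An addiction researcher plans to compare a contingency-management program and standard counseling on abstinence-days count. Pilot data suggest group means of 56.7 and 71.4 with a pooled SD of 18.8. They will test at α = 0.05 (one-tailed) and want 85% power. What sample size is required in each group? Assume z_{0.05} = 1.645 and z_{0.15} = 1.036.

n = 24 per group

Cohen's d = |M₁ − M₂| / SD_pooled = |56.7 − 71.4| / 18.8 = 14.7 / 18.8 = 0.782.
For two independent groups with equal n: n = 2·((z_{α} + z_β) / d)².
z_{α} + z_β = 1.645 + 1.036 = 2.681.
n = 2 × (2.681 / 0.782)² = 2 × 3.428² = 2 × 11.75 = 23.5.
Round up to the next whole participant.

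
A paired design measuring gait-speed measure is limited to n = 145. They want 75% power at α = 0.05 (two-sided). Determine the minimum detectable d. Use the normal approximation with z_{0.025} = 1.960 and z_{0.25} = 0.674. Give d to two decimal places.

For a single sample (or paired design) of n = 145: d_min = (z_{α/2} + z_β)/√n.
z-sum = 1.960 + 0.674 = 2.634.
d_min = 2.634 / √145 = 2.634 / 12.042 = 0.219.

d_min ≈ 0.22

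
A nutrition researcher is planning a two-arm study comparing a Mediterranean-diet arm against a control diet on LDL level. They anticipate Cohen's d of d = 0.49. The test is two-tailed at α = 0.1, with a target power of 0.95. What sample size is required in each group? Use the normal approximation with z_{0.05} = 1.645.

n = 91 per group

For two independent groups with equal n: n = 2·((z_{α/2} + z_β) / d)².
z_{α/2} + z_β = 1.645 + 1.645 = 3.290.
n = 2 × (3.290 / 0.49)² = 2 × 6.714² = 2 × 45.08 = 90.2.
Round up to the next whole participant.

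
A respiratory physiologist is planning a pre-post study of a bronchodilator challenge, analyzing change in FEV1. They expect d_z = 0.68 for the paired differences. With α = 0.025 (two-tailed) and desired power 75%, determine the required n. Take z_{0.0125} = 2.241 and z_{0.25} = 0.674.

n = 19 pairs

For a paired (one-sample on differences) test: n = ((z_{α/2} + z_β) / d)².
z_{α/2} + z_β = 2.241 + 0.674 = 2.915.
n = (2.915 / 0.68)² = 4.287² = 18.38.
Round up.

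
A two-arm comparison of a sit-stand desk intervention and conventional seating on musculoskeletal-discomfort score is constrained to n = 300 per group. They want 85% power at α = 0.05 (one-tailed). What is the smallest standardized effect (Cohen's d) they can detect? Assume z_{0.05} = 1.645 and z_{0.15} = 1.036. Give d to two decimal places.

d_min ≈ 0.22

For two independent groups of n = 300 each: d_min = (z_{α} + z_β)·√(2/n).
z-sum = 1.645 + 1.036 = 2.681.
d_min = 2.681 × √(2/300) = 2.681 × 0.0816 = 0.219.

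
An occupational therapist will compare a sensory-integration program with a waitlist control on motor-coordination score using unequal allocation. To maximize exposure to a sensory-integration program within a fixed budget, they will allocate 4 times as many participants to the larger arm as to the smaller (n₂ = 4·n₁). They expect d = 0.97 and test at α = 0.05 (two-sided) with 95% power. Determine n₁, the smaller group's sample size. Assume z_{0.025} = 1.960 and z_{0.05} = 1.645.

n₁ = 18

With allocation ratio k = n₂/n₁ = 4, Var(x̄₁−x̄₂) = σ²(1/n₁ + 1/(k·n₁)) = σ²·(k+1)/(k·n₁).
So n₁ = (1 + 1/k)·((z_{α/2} + z_β)/d)² = 1.250 × (3.605/0.97)².
n₁ = 1.250 × 13.81 = 17.3.
Round up: n₁ = 18, giving n₂ = 4 × 18 = 72.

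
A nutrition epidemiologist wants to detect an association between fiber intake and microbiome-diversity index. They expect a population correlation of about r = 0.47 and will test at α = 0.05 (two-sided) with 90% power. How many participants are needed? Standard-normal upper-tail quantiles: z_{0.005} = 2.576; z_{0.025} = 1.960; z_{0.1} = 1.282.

Fisher's z: C = ½·ln((1+r)/(1−r)) = ½·ln(2.7736) = 0.5101.
n = ((z_{α/2} + z_β)/C)² + 3.
(1.960 + 1.282) / 0.5101 = 3.242 / 0.5101 = 6.356.
n = 6.356² + 3 = 40.39 + 3 = 43.4.
Round up.

n = 44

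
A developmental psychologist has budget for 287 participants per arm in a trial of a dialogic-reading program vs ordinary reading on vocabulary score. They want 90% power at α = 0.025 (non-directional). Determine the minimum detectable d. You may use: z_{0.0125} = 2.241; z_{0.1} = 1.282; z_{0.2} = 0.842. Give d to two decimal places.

d_min ≈ 0.29

For two independent groups of n = 287 each: d_min = (z_{α/2} + z_β)·√(2/n).
z-sum = 2.241 + 1.282 = 3.523.
d_min = 3.523 × √(2/287) = 3.523 × 0.0835 = 0.294.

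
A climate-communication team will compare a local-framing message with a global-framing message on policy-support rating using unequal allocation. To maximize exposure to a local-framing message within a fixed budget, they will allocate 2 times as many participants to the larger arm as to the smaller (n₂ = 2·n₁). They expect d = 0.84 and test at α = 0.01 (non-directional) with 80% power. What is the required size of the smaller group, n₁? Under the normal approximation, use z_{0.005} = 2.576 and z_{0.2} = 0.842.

With allocation ratio k = n₂/n₁ = 2, Var(x̄₁−x̄₂) = σ²(1/n₁ + 1/(k·n₁)) = σ²·(k+1)/(k·n₁).
So n₁ = (1 + 1/k)·((z_{α/2} + z_β)/d)² = 1.500 × (3.418/0.84)².
n₁ = 1.500 × 16.56 = 24.8.
Round up: n₁ = 25, giving n₂ = 2 × 25 = 50.

n₁ = 25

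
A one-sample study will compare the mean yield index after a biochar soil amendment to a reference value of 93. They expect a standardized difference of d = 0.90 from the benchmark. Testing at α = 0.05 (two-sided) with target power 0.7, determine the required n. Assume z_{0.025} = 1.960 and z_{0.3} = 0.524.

For a one-sample test: n = ((z_{α/2} + z_β) / d)².
z_{α/2} + z_β = 1.960 + 0.524 = 2.484.
n = (2.484 / 0.90)² = 2.760² = 7.62.
Round up.

n = 8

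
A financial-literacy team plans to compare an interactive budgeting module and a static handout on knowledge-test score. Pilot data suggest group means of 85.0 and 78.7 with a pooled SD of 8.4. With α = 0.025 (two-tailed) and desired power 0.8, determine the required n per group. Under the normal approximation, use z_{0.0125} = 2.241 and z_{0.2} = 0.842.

n = 34 per group

Cohen's d = |M₁ − M₂| / SD_pooled = |85.0 − 78.7| / 8.4 = 6.3 / 8.4 = 0.750.
For two independent groups with equal n: n = 2·((z_{α/2} + z_β) / d)².
z_{α/2} + z_β = 2.241 + 0.842 = 3.083.
n = 2 × (3.083 / 0.750)² = 2 × 4.111² = 2 × 16.90 = 33.8.
Round up to the next whole participant.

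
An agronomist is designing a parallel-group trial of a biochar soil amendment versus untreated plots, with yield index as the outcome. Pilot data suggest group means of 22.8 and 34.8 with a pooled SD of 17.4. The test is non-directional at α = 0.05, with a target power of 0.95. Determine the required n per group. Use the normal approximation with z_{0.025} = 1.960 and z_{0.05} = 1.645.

Cohen's d = |M₁ − M₂| / SD_pooled = |22.8 − 34.8| / 17.4 = 12.0 / 17.4 = 0.690.
For two independent groups with equal n: n = 2·((z_{α/2} + z_β) / d)².
z_{α/2} + z_β = 1.960 + 1.645 = 3.605.
n = 2 × (3.605 / 0.690)² = 2 × 5.225² = 2 × 27.30 = 54.6.
Round up to the next whole participant.

n = 55 per group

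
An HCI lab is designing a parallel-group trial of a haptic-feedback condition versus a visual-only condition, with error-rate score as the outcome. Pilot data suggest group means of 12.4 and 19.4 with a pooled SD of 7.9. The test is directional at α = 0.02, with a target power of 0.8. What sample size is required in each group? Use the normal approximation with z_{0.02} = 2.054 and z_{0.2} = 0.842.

Cohen's d = |M₁ − M₂| / SD_pooled = |12.4 − 19.4| / 7.9 = 7.0 / 7.9 = 0.886.
For two independent groups with equal n: n = 2·((z_{α} + z_β) / d)².
z_{α} + z_β = 2.054 + 0.842 = 2.896.
n = 2 × (2.896 / 0.886)² = 2 × 3.269² = 2 × 10.68 = 21.4.
Round up to the next whole participant.

n = 22 per group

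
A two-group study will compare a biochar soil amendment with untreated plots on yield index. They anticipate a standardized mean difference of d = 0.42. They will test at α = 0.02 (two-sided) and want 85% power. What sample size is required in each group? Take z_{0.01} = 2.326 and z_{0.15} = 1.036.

n = 129 per group

For two independent groups with equal n: n = 2·((z_{α/2} + z_β) / d)².
z_{α/2} + z_β = 2.326 + 1.036 = 3.362.
n = 2 × (3.362 / 0.42)² = 2 × 8.005² = 2 × 64.08 = 128.2.
Round up to the next whole participant.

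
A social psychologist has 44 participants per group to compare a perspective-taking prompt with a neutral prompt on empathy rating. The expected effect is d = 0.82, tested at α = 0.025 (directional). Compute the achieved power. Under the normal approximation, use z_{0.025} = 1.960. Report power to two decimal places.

For two equal groups, power = Φ(d·√(n/2) − z_{α}).
d·√(n/2) = 0.82 × √(44/2) = 0.82 × 4.690 = 3.846.
z_β = 3.846 − 1.960 = 1.886.
Power = Φ(1.886) = 0.970.

power ≈ 0.97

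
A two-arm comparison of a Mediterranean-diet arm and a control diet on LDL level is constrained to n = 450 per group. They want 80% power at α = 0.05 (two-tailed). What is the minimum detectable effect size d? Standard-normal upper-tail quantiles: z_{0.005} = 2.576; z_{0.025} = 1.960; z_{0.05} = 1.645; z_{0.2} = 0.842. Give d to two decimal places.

d_min ≈ 0.19

For two independent groups of n = 450 each: d_min = (z_{α/2} + z_β)·√(2/n).
z-sum = 1.960 + 0.842 = 2.802.
d_min = 2.802 × √(2/450) = 2.802 × 0.0667 = 0.187.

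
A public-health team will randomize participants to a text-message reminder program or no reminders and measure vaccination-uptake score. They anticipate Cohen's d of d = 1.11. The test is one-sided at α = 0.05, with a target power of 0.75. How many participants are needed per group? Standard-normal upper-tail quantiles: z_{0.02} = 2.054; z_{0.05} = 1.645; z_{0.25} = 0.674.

For two independent groups with equal n: n = 2·((z_{α} + z_β) / d)².
z_{α} + z_β = 1.645 + 0.674 = 2.319.
n = 2 × (2.319 / 1.11)² = 2 × 2.089² = 2 × 4.36 = 8.7.
Round up to the next whole participant.

n = 9 per group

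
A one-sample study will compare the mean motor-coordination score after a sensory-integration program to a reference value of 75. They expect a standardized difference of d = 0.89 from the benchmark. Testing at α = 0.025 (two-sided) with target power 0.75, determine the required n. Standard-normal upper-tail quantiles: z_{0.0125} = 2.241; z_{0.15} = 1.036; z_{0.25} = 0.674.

For a one-sample test: n = ((z_{α/2} + z_β) / d)².
z_{α/2} + z_β = 2.241 + 0.674 = 2.915.
n = (2.915 / 0.89)² = 3.275² = 10.73.
Round up.

n = 11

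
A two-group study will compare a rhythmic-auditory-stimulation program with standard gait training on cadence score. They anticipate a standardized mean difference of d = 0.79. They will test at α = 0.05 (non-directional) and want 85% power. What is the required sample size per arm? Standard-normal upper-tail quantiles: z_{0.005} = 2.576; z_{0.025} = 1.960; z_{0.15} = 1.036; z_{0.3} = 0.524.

For two independent groups with equal n: n = 2·((z_{α/2} + z_β) / d)².
z_{α/2} + z_β = 1.960 + 1.036 = 2.996.
n = 2 × (2.996 / 0.79)² = 2 × 3.792² = 2 × 14.38 = 28.8.
Round up to the next whole participant.

n = 29 per group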